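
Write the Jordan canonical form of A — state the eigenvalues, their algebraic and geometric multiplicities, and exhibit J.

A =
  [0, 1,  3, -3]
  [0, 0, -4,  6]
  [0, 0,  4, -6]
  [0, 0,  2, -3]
J_2(0) ⊕ J_1(0) ⊕ J_1(1)

The characteristic polynomial is
  det(x·I − A) = x^4 - x^3 = x^3*(x - 1)

Eigenvalues and multiplicities (the geometric multiplicity of λ is n − rank(A − λI), which equals the number of Jordan blocks for λ):
  λ = 0: algebraic multiplicity = 3, geometric multiplicity = 2
  λ = 1: algebraic multiplicity = 1, geometric multiplicity = 1

Determining the block sizes for each eigenvalue:
  λ = 0: 2 blocks summing to 3 forces exactly one block of size 2 and the rest size 1 → block sizes [2, 1]
  λ = 1: one block (gm = 1), so the single block has size am = 1 → block sizes [1]

Assembling the blocks gives a Jordan form
J =
  [0, 1, 0, 0]
  [0, 0, 0, 0]
  [0, 0, 0, 0]
  [0, 0, 0, 1]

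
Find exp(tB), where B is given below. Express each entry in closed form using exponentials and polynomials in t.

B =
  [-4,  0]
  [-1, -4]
e^{tB} =
  [exp(-4*t), 0]
  [-t*exp(-4*t), exp(-4*t)]

Strategy: write B = P · J · P⁻¹ where J is a Jordan canonical form, so e^{tB} = P · e^{tJ} · P⁻¹, and e^{tJ} can be computed block-by-block.

B has Jordan form
J =
  [-4,  1]
  [ 0, -4]
(up to reordering of blocks).

Per-block formulas:
  For a 2×2 Jordan block J_2(-4): exp(t · J_2(-4)) = e^(-4t)·(I + t·N), where N is the 2×2 nilpotent shift.

After assembling e^{tJ} and conjugating by P, we get:

e^{tB} =
  [exp(-4*t), 0]
  [-t*exp(-4*t), exp(-4*t)]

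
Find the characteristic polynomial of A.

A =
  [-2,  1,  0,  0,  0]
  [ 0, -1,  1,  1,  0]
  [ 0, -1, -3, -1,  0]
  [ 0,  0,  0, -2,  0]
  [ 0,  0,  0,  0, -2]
x^5 + 10*x^4 + 40*x^3 + 80*x^2 + 80*x + 32

Expanding det(x·I − A) (e.g. by cofactor expansion or by noting that A is similar to its Jordan form J, which has the same characteristic polynomial as A) gives
  χ_A(x) = x^5 + 10*x^4 + 40*x^3 + 80*x^2 + 80*x + 32
which factors as (x + 2)^5. The eigenvalues (with algebraic multiplicities) are λ = -2 with multiplicity 5.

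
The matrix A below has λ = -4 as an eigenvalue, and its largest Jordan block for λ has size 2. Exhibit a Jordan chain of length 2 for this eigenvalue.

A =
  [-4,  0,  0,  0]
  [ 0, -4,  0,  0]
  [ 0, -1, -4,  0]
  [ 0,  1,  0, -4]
A Jordan chain for λ = -4 of length 2:
v_1 = (0, 0, -1, 1)ᵀ
v_2 = (0, 1, 0, 0)ᵀ

Let N = A − (-4)·I. We want v_2 with N^2 v_2 = 0 but N^1 v_2 ≠ 0; then v_{j-1} := N · v_j for j = 2, …, 2.

Pick v_2 = (0, 1, 0, 0)ᵀ.
Then v_1 = N · v_2 = (0, 0, -1, 1)ᵀ.

Sanity check: (A − (-4)·I) v_1 = (0, 0, 0, 0)ᵀ = 0. ✓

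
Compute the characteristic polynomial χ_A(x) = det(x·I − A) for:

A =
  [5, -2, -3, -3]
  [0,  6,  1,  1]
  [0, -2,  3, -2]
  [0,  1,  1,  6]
x^4 - 20*x^3 + 150*x^2 - 500*x + 625

Expanding det(x·I − A) (e.g. by cofactor expansion or by noting that A is similar to its Jordan form J, which has the same characteristic polynomial as A) gives
  χ_A(x) = x^4 - 20*x^3 + 150*x^2 - 500*x + 625
which factors as (x - 5)^4. The eigenvalues (with algebraic multiplicities) are λ = 5 with multiplicity 4.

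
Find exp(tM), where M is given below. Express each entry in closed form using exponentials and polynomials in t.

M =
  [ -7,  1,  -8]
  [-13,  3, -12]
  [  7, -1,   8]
e^{tM} =
  [-3*t*exp(2*t) - 2*exp(2*t) + 3, t*exp(2*t), -2*t*exp(2*t) - 3*exp(2*t) + 3]
  [-3*t*exp(2*t) - 5*exp(2*t) + 5, t*exp(2*t) + exp(2*t), -2*t*exp(2*t) - 5*exp(2*t) + 5]
  [3*t*exp(2*t) + 2*exp(2*t) - 2, -t*exp(2*t), 2*t*exp(2*t) + 3*exp(2*t) - 2]

Strategy: write M = P · J · P⁻¹ where J is a Jordan canonical form, so e^{tM} = P · e^{tJ} · P⁻¹, and e^{tJ} can be computed block-by-block.

M has Jordan form
J =
  [0, 0, 0]
  [0, 2, 1]
  [0, 0, 2]
(up to reordering of blocks).

Per-block formulas:
  For a 2×2 Jordan block J_2(2): exp(t · J_2(2)) = e^(2t)·(I + t·N), where N is the 2×2 nilpotent shift.
  For a 1×1 block at λ = 0: exp(t · [0]) = [e^(0t)].

After assembling e^{tJ} and conjugating by P, we get:

e^{tM} =
  [-3*t*exp(2*t) - 2*exp(2*t) + 3, t*exp(2*t), -2*t*exp(2*t) - 3*exp(2*t) + 3]
  [-3*t*exp(2*t) - 5*exp(2*t) + 5, t*exp(2*t) + exp(2*t), -2*t*exp(2*t) - 5*exp(2*t) + 5]
  [3*t*exp(2*t) + 2*exp(2*t) - 2, -t*exp(2*t), 2*t*exp(2*t) + 3*exp(2*t) - 2]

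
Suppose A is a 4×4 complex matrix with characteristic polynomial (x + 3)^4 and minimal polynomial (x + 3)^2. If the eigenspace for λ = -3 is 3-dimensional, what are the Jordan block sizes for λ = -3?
Block sizes for λ = -3: [2, 1, 1]

Step 1 — from the characteristic polynomial, algebraic multiplicity of λ = -3 is 4. From dim ker(A − (-3)·I) = 3, there are exactly 3 Jordan blocks for λ = -3.
Step 2 — from the minimal polynomial, the factor (x + 3)^2 tells us the largest block for λ = -3 has size 2.
Step 3 — with total size 4, 3 blocks, and largest block 2, the block sizes (in nonincreasing order) are [2, 1, 1].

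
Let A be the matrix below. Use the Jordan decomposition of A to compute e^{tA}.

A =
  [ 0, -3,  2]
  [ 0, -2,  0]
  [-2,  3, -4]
e^{tA} =
  [2*t*exp(-2*t) + exp(-2*t), -3*t*exp(-2*t), 2*t*exp(-2*t)]
  [0, exp(-2*t), 0]
  [-2*t*exp(-2*t), 3*t*exp(-2*t), -2*t*exp(-2*t) + exp(-2*t)]

Strategy: write A = P · J · P⁻¹ where J is a Jordan canonical form, so e^{tA} = P · e^{tJ} · P⁻¹, and e^{tJ} can be computed block-by-block.

A has Jordan form
J =
  [-2,  1,  0]
  [ 0, -2,  0]
  [ 0,  0, -2]
(up to reordering of blocks).

Per-block formulas:
  For a 1×1 block at λ = -2: exp(t · [-2]) = [e^(-2t)].
  For a 2×2 Jordan block J_2(-2): exp(t · J_2(-2)) = e^(-2t)·(I + t·N), where N is the 2×2 nilpotent shift.

After assembling e^{tJ} and conjugating by P, we get:

e^{tA} =
  [2*t*exp(-2*t) + exp(-2*t), -3*t*exp(-2*t), 2*t*exp(-2*t)]
  [0, exp(-2*t), 0]
  [-2*t*exp(-2*t), 3*t*exp(-2*t), -2*t*exp(-2*t) + exp(-2*t)]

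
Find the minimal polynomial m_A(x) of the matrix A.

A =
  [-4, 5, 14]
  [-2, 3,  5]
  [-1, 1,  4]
x^3 - 3*x^2 + 3*x - 1

The characteristic polynomial is χ_A(x) = (x - 1)^3, so the eigenvalues are known. The minimal polynomial is
  m_A(x) = Π_λ (x − λ)^{k_λ}
where k_λ is the size of the *largest* Jordan block for λ (equivalently, the smallest k with (A − λI)^k v = 0 for every generalised eigenvector v of λ).

  λ = 1: largest Jordan block has size 3, contributing (x − 1)^3

So m_A(x) = (x - 1)^3 = x^3 - 3*x^2 + 3*x - 1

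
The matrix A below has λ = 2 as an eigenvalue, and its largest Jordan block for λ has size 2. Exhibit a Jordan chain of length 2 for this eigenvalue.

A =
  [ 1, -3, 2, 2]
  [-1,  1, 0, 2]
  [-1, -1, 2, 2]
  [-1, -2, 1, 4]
A Jordan chain for λ = 2 of length 2:
v_1 = (-1, -1, -1, -1)ᵀ
v_2 = (1, 0, 0, 0)ᵀ

Let N = A − (2)·I. We want v_2 with N^2 v_2 = 0 but N^1 v_2 ≠ 0; then v_{j-1} := N · v_j for j = 2, …, 2.

Pick v_2 = (1, 0, 0, 0)ᵀ.
Then v_1 = N · v_2 = (-1, -1, -1, -1)ᵀ.

Sanity check: (A − (2)·I) v_1 = (0, 0, 0, 0)ᵀ = 0. ✓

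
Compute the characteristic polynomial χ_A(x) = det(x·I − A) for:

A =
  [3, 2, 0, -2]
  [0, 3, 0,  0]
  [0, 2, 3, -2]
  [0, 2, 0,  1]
x^4 - 10*x^3 + 36*x^2 - 54*x + 27

Expanding det(x·I − A) (e.g. by cofactor expansion or by noting that A is similar to its Jordan form J, which has the same characteristic polynomial as A) gives
  χ_A(x) = x^4 - 10*x^3 + 36*x^2 - 54*x + 27
which factors as (x - 3)^3*(x - 1). The eigenvalues (with algebraic multiplicities) are λ = 1 with multiplicity 1, λ = 3 with multiplicity 3.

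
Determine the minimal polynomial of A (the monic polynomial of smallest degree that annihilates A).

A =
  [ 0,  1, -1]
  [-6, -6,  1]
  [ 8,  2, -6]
x^3 + 12*x^2 + 48*x + 64

The characteristic polynomial is χ_A(x) = (x + 4)^3, so the eigenvalues are known. The minimal polynomial is
  m_A(x) = Π_λ (x − λ)^{k_λ}
where k_λ is the size of the *largest* Jordan block for λ (equivalently, the smallest k with (A − λI)^k v = 0 for every generalised eigenvector v of λ).

  λ = -4: largest Jordan block has size 3, contributing (x + 4)^3

So m_A(x) = (x + 4)^3 = x^3 + 12*x^2 + 48*x + 64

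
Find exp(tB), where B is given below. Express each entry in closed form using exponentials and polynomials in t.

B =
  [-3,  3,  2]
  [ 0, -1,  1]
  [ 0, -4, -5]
e^{tB} =
  [exp(-3*t), -t^2*exp(-3*t) + 3*t*exp(-3*t), -t^2*exp(-3*t)/2 + 2*t*exp(-3*t)]
  [0, 2*t*exp(-3*t) + exp(-3*t), t*exp(-3*t)]
  [0, -4*t*exp(-3*t), -2*t*exp(-3*t) + exp(-3*t)]

Strategy: write B = P · J · P⁻¹ where J is a Jordan canonical form, so e^{tB} = P · e^{tJ} · P⁻¹, and e^{tJ} can be computed block-by-block.

B has Jordan form
J =
  [-3,  1,  0]
  [ 0, -3,  1]
  [ 0,  0, -3]
(up to reordering of blocks).

Per-block formulas:
  For a 3×3 Jordan block J_3(-3): exp(t · J_3(-3)) = e^(-3t)·(I + t·N + (t^2/2)·N^2), where N is the 3×3 nilpotent shift.

After assembling e^{tJ} and conjugating by P, we get:

e^{tB} =
  [exp(-3*t), -t^2*exp(-3*t) + 3*t*exp(-3*t), -t^2*exp(-3*t)/2 + 2*t*exp(-3*t)]
  [0, 2*t*exp(-3*t) + exp(-3*t), t*exp(-3*t)]
  [0, -4*t*exp(-3*t), -2*t*exp(-3*t) + exp(-3*t)]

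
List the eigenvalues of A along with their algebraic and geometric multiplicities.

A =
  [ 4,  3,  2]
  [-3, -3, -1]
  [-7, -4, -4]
λ = -1: alg = 3, geom = 1

Step 1 — factor the characteristic polynomial to read off the algebraic multiplicities:
  χ_A(x) = (x + 1)^3

Step 2 — compute geometric multiplicities via the rank-nullity identity g(λ) = n − rank(A − λI):
  rank(A − (-1)·I) = 2, so dim ker(A − (-1)·I) = n − 2 = 1

Summary:
  λ = -1: algebraic multiplicity = 3, geometric multiplicity = 1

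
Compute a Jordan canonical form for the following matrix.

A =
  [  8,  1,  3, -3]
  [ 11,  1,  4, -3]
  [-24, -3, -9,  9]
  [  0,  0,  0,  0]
J_3(0) ⊕ J_1(0)

The characteristic polynomial is
  det(x·I − A) = x^4

Eigenvalues and multiplicities (the geometric multiplicity of λ is n − rank(A − λI), which equals the number of Jordan blocks for λ):
  λ = 0: algebraic multiplicity = 4, geometric multiplicity = 2

Determining the block sizes for each eigenvalue:
  λ = 0: with am = 4 and gm = 2, the partition is not yet determined (e.g. several partitions of 4 into 2 parts exist). Let N = A − (0)·I. Computing rank(N^1) = 2, rank(N^2) = 1, rank(N^3) = 0; the number of blocks of size ≥ j is rank(N^{j−1}) − rank(N^j), giving [2, 1, 1]. So we have 1 block(s) of size 3, 1 block(s) of size 1 → block sizes [3, 1]

Assembling the blocks gives a Jordan form
J =
  [0, 1, 0, 0]
  [0, 0, 1, 0]
  [0, 0, 0, 0]
  [0, 0, 0, 0]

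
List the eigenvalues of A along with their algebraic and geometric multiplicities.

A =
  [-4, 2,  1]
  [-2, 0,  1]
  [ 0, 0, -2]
λ = -2: alg = 3, geom = 2

Step 1 — factor the characteristic polynomial to read off the algebraic multiplicities:
  χ_A(x) = (x + 2)^3

Step 2 — compute geometric multiplicities via the rank-nullity identity g(λ) = n − rank(A − λI):
  rank(A − (-2)·I) = 1, so dim ker(A − (-2)·I) = n − 1 = 2

Summary:
  λ = -2: algebraic multiplicity = 3, geometric multiplicity = 2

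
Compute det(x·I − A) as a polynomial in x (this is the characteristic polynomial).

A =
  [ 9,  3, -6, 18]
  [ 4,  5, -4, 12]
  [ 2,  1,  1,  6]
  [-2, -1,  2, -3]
x^4 - 12*x^3 + 54*x^2 - 108*x + 81

Expanding det(x·I − A) (e.g. by cofactor expansion or by noting that A is similar to its Jordan form J, which has the same characteristic polynomial as A) gives
  χ_A(x) = x^4 - 12*x^3 + 54*x^2 - 108*x + 81
which factors as (x - 3)^4. The eigenvalues (with algebraic multiplicities) are λ = 3 with multiplicity 4.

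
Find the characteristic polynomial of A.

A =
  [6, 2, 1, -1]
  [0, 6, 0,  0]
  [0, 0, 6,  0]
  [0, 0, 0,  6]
x^4 - 24*x^3 + 216*x^2 - 864*x + 1296

Expanding det(x·I − A) (e.g. by cofactor expansion or by noting that A is similar to its Jordan form J, which has the same characteristic polynomial as A) gives
  χ_A(x) = x^4 - 24*x^3 + 216*x^2 - 864*x + 1296
which factors as (x - 6)^4. The eigenvalues (with algebraic multiplicities) are λ = 6 with multiplicity 4.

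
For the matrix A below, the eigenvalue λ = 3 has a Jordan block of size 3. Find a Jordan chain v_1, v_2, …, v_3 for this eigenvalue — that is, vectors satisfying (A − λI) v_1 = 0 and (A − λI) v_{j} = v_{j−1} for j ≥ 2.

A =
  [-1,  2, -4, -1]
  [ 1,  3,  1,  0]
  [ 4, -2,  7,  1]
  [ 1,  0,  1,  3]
A Jordan chain for λ = 3 of length 3:
v_1 = (1, 0, -1, 0)ᵀ
v_2 = (-4, 1, 4, 1)ᵀ
v_3 = (1, 0, 0, 0)ᵀ

Let N = A − (3)·I. We want v_3 with N^3 v_3 = 0 but N^2 v_3 ≠ 0; then v_{j-1} := N · v_j for j = 3, …, 2.

Pick v_3 = (1, 0, 0, 0)ᵀ.
Then v_2 = N · v_3 = (-4, 1, 4, 1)ᵀ.
Then v_1 = N · v_2 = (1, 0, -1, 0)ᵀ.

Sanity check: (A − (3)·I) v_1 = (0, 0, 0, 0)ᵀ = 0. ✓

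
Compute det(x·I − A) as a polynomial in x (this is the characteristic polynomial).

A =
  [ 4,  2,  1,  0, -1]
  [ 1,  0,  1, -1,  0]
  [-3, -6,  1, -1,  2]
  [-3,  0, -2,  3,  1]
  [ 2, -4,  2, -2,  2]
x^5 - 10*x^4 + 40*x^3 - 80*x^2 + 80*x - 32

Expanding det(x·I − A) (e.g. by cofactor expansion or by noting that A is similar to its Jordan form J, which has the same characteristic polynomial as A) gives
  χ_A(x) = x^5 - 10*x^4 + 40*x^3 - 80*x^2 + 80*x - 32
which factors as (x - 2)^5. The eigenvalues (with algebraic multiplicities) are λ = 2 with multiplicity 5.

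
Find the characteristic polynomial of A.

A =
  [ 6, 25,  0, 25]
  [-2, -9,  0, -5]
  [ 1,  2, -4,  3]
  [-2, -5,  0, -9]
x^4 + 16*x^3 + 96*x^2 + 256*x + 256

Expanding det(x·I − A) (e.g. by cofactor expansion or by noting that A is similar to its Jordan form J, which has the same characteristic polynomial as A) gives
  χ_A(x) = x^4 + 16*x^3 + 96*x^2 + 256*x + 256
which factors as (x + 4)^4. The eigenvalues (with algebraic multiplicities) are λ = -4 with multiplicity 4.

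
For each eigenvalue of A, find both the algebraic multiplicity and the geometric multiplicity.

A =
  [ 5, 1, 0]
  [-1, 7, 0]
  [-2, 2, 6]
λ = 6: alg = 3, geom = 2

Step 1 — factor the characteristic polynomial to read off the algebraic multiplicities:
  χ_A(x) = (x - 6)^3

Step 2 — compute geometric multiplicities via the rank-nullity identity g(λ) = n − rank(A − λI):
  rank(A − (6)·I) = 1, so dim ker(A − (6)·I) = n − 1 = 2

Summary:
  λ = 6: algebraic multiplicity = 3, geometric multiplicity = 2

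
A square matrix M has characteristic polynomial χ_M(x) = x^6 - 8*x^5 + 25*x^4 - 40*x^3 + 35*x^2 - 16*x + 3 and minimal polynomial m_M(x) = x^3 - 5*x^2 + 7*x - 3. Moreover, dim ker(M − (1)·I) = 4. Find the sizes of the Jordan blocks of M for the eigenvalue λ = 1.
Block sizes for λ = 1: [2, 1, 1, 1]

Step 1 — from the characteristic polynomial, algebraic multiplicity of λ = 1 is 5. From dim ker(M − (1)·I) = 4, there are exactly 4 Jordan blocks for λ = 1.
Step 2 — from the minimal polynomial, the factor (x − 1)^2 tells us the largest block for λ = 1 has size 2.
Step 3 — with total size 5, 4 blocks, and largest block 2, the block sizes (in nonincreasing order) are [2, 1, 1, 1].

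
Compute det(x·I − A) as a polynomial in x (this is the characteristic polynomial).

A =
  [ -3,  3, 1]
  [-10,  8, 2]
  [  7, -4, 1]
x^3 - 6*x^2 + 12*x - 8

Expanding det(x·I − A) (e.g. by cofactor expansion or by noting that A is similar to its Jordan form J, which has the same characteristic polynomial as A) gives
  χ_A(x) = x^3 - 6*x^2 + 12*x - 8
which factors as (x - 2)^3. The eigenvalues (with algebraic multiplicities) are λ = 2 with multiplicity 3.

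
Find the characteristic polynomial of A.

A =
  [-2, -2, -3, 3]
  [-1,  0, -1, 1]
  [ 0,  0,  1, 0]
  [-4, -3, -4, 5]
x^4 - 4*x^3 + 6*x^2 - 4*x + 1

Expanding det(x·I − A) (e.g. by cofactor expansion or by noting that A is similar to its Jordan form J, which has the same characteristic polynomial as A) gives
  χ_A(x) = x^4 - 4*x^3 + 6*x^2 - 4*x + 1
which factors as (x - 1)^4. The eigenvalues (with algebraic multiplicities) are λ = 1 with multiplicity 4.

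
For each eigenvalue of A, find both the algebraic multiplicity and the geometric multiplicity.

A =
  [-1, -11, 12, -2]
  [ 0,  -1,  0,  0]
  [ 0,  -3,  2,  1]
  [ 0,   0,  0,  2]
λ = -1: alg = 2, geom = 1; λ = 2: alg = 2, geom = 1

Step 1 — factor the characteristic polynomial to read off the algebraic multiplicities:
  χ_A(x) = (x - 2)^2*(x + 1)^2

Step 2 — compute geometric multiplicities via the rank-nullity identity g(λ) = n − rank(A − λI):
  rank(A − (-1)·I) = 3, so dim ker(A − (-1)·I) = n − 3 = 1
  rank(A − (2)·I) = 3, so dim ker(A − (2)·I) = n − 3 = 1

Summary:
  λ = -1: algebraic multiplicity = 2, geometric multiplicity = 1
  λ = 2: algebraic multiplicity = 2, geometric multiplicity = 1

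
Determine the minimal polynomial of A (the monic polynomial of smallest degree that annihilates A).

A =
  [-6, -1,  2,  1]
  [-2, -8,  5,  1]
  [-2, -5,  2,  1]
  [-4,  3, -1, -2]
x^2 + 7*x + 12

The characteristic polynomial is χ_A(x) = (x + 3)^2*(x + 4)^2, so the eigenvalues are known. The minimal polynomial is
  m_A(x) = Π_λ (x − λ)^{k_λ}
where k_λ is the size of the *largest* Jordan block for λ (equivalently, the smallest k with (A − λI)^k v = 0 for every generalised eigenvector v of λ).

  λ = -4: largest Jordan block has size 1, contributing (x + 4)
  λ = -3: largest Jordan block has size 1, contributing (x + 3)

So m_A(x) = (x + 3)*(x + 4) = x^2 + 7*x + 12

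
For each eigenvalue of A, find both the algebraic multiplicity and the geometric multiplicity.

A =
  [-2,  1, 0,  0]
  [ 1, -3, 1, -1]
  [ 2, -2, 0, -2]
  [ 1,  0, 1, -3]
λ = -2: alg = 4, geom = 2

Step 1 — factor the characteristic polynomial to read off the algebraic multiplicities:
  χ_A(x) = (x + 2)^4

Step 2 — compute geometric multiplicities via the rank-nullity identity g(λ) = n − rank(A − λI):
  rank(A − (-2)·I) = 2, so dim ker(A − (-2)·I) = n − 2 = 2

Summary:
  λ = -2: algebraic multiplicity = 4, geometric multiplicity = 2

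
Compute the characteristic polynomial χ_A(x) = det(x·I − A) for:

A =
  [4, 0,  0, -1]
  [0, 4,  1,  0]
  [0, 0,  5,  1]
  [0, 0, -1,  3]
x^4 - 16*x^3 + 96*x^2 - 256*x + 256

Expanding det(x·I − A) (e.g. by cofactor expansion or by noting that A is similar to its Jordan form J, which has the same characteristic polynomial as A) gives
  χ_A(x) = x^4 - 16*x^3 + 96*x^2 - 256*x + 256
which factors as (x - 4)^4. The eigenvalues (with algebraic multiplicities) are λ = 4 with multiplicity 4.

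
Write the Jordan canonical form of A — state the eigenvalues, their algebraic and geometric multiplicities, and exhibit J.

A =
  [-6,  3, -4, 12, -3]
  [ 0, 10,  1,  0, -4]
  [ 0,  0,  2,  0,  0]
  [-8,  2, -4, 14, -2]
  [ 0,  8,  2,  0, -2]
J_3(2) ⊕ J_1(6) ⊕ J_1(6)

The characteristic polynomial is
  det(x·I − A) = x^5 - 18*x^4 + 120*x^3 - 368*x^2 + 528*x - 288 = (x - 6)^2*(x - 2)^3

Eigenvalues and multiplicities (the geometric multiplicity of λ is n − rank(A − λI), which equals the number of Jordan blocks for λ):
  λ = 2: algebraic multiplicity = 3, geometric multiplicity = 1
  λ = 6: algebraic multiplicity = 2, geometric multiplicity = 2

Determining the block sizes for each eigenvalue:
  λ = 2: one block (gm = 1), so the single block has size am = 3 → block sizes [3]
  λ = 6: gm = am = 2, so every block has size 1 → block sizes [1, 1]

Assembling the blocks gives a Jordan form
J =
  [2, 1, 0, 0, 0]
  [0, 2, 1, 0, 0]
  [0, 0, 2, 0, 0]
  [0, 0, 0, 6, 0]
  [0, 0, 0, 0, 6]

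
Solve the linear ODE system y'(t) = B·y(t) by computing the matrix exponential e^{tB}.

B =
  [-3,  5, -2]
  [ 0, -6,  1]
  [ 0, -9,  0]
e^{tB} =
  [exp(-3*t), 3*t^2*exp(-3*t)/2 + 5*t*exp(-3*t), -t^2*exp(-3*t)/2 - 2*t*exp(-3*t)]
  [0, -3*t*exp(-3*t) + exp(-3*t), t*exp(-3*t)]
  [0, -9*t*exp(-3*t), 3*t*exp(-3*t) + exp(-3*t)]

Strategy: write B = P · J · P⁻¹ where J is a Jordan canonical form, so e^{tB} = P · e^{tJ} · P⁻¹, and e^{tJ} can be computed block-by-block.

B has Jordan form
J =
  [-3,  1,  0]
  [ 0, -3,  1]
  [ 0,  0, -3]
(up to reordering of blocks).

Per-block formulas:
  For a 3×3 Jordan block J_3(-3): exp(t · J_3(-3)) = e^(-3t)·(I + t·N + (t^2/2)·N^2), where N is the 3×3 nilpotent shift.

After assembling e^{tJ} and conjugating by P, we get:

e^{tB} =
  [exp(-3*t), 3*t^2*exp(-3*t)/2 + 5*t*exp(-3*t), -t^2*exp(-3*t)/2 - 2*t*exp(-3*t)]
  [0, -3*t*exp(-3*t) + exp(-3*t), t*exp(-3*t)]
  [0, -9*t*exp(-3*t), 3*t*exp(-3*t) + exp(-3*t)]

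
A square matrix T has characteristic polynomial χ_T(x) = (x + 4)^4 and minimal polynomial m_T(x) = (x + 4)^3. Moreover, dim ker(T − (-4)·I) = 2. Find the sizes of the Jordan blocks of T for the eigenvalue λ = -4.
Block sizes for λ = -4: [3, 1]

Step 1 — from the characteristic polynomial, algebraic multiplicity of λ = -4 is 4. From dim ker(T − (-4)·I) = 2, there are exactly 2 Jordan blocks for λ = -4.
Step 2 — from the minimal polynomial, the factor (x + 4)^3 tells us the largest block for λ = -4 has size 3.
Step 3 — with total size 4, 2 blocks, and largest block 3, the block sizes (in nonincreasing order) are [3, 1].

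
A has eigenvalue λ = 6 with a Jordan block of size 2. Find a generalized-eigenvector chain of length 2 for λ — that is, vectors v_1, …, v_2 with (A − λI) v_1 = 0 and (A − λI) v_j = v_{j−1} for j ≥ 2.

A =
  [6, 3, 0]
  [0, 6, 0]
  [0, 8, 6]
A Jordan chain for λ = 6 of length 2:
v_1 = (3, 0, 8)ᵀ
v_2 = (0, 1, 0)ᵀ

Let N = A − (6)·I. We want v_2 with N^2 v_2 = 0 but N^1 v_2 ≠ 0; then v_{j-1} := N · v_j for j = 2, …, 2.

Pick v_2 = (0, 1, 0)ᵀ.
Then v_1 = N · v_2 = (3, 0, 8)ᵀ.

Sanity check: (A − (6)·I) v_1 = (0, 0, 0)ᵀ = 0. ✓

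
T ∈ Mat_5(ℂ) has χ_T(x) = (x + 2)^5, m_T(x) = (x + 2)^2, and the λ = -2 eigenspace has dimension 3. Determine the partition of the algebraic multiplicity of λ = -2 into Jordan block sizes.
Block sizes for λ = -2: [2, 2, 1]

Step 1 — from the characteristic polynomial, algebraic multiplicity of λ = -2 is 5. From dim ker(T − (-2)·I) = 3, there are exactly 3 Jordan blocks for λ = -2.
Step 2 — from the minimal polynomial, the factor (x + 2)^2 tells us the largest block for λ = -2 has size 2.
Step 3 — with total size 5, 3 blocks, and largest block 2, the block sizes (in nonincreasing order) are [2, 2, 1].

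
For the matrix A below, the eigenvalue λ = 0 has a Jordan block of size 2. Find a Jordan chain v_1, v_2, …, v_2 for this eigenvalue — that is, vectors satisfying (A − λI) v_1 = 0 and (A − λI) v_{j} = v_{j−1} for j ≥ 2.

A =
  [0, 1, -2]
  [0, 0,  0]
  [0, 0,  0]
A Jordan chain for λ = 0 of length 2:
v_1 = (1, 0, 0)ᵀ
v_2 = (0, 1, 0)ᵀ

Let N = A − (0)·I. We want v_2 with N^2 v_2 = 0 but N^1 v_2 ≠ 0; then v_{j-1} := N · v_j for j = 2, …, 2.

Pick v_2 = (0, 1, 0)ᵀ.
Then v_1 = N · v_2 = (1, 0, 0)ᵀ.

Sanity check: (A − (0)·I) v_1 = (0, 0, 0)ᵀ = 0. ✓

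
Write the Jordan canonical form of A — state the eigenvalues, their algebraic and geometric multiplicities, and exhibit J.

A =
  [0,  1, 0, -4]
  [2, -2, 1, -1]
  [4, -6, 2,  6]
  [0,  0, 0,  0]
J_3(0) ⊕ J_1(0)

The characteristic polynomial is
  det(x·I − A) = x^4

Eigenvalues and multiplicities (the geometric multiplicity of λ is n − rank(A − λI), which equals the number of Jordan blocks for λ):
  λ = 0: algebraic multiplicity = 4, geometric multiplicity = 2

Determining the block sizes for each eigenvalue:
  λ = 0: with am = 4 and gm = 2, the partition is not yet determined (e.g. several partitions of 4 into 2 parts exist). Let N = A − (0)·I. Computing rank(N^1) = 2, rank(N^2) = 1, rank(N^3) = 0; the number of blocks of size ≥ j is rank(N^{j−1}) − rank(N^j), giving [2, 1, 1]. So we have 1 block(s) of size 3, 1 block(s) of size 1 → block sizes [3, 1]

Assembling the blocks gives a Jordan form
J =
  [0, 1, 0, 0]
  [0, 0, 1, 0]
  [0, 0, 0, 0]
  [0, 0, 0, 0]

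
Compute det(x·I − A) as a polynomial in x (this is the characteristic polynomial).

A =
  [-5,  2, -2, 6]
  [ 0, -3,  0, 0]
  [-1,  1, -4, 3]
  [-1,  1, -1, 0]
x^4 + 12*x^3 + 54*x^2 + 108*x + 81

Expanding det(x·I − A) (e.g. by cofactor expansion or by noting that A is similar to its Jordan form J, which has the same characteristic polynomial as A) gives
  χ_A(x) = x^4 + 12*x^3 + 54*x^2 + 108*x + 81
which factors as (x + 3)^4. The eigenvalues (with algebraic multiplicities) are λ = -3 with multiplicity 4.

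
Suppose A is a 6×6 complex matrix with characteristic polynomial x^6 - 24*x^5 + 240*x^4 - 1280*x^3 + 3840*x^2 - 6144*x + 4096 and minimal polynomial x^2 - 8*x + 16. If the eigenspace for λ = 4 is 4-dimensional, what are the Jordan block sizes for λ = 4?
Block sizes for λ = 4: [2, 2, 1, 1]

Step 1 — from the characteristic polynomial, algebraic multiplicity of λ = 4 is 6. From dim ker(A − (4)·I) = 4, there are exactly 4 Jordan blocks for λ = 4.
Step 2 — from the minimal polynomial, the factor (x − 4)^2 tells us the largest block for λ = 4 has size 2.
Step 3 — with total size 6, 4 blocks, and largest block 2, the block sizes (in nonincreasing order) are [2, 2, 1, 1].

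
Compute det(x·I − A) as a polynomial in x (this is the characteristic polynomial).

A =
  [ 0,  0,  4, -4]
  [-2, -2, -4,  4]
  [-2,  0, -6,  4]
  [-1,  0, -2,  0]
x^4 + 8*x^3 + 24*x^2 + 32*x + 16

Expanding det(x·I − A) (e.g. by cofactor expansion or by noting that A is similar to its Jordan form J, which has the same characteristic polynomial as A) gives
  χ_A(x) = x^4 + 8*x^3 + 24*x^2 + 32*x + 16
which factors as (x + 2)^4. The eigenvalues (with algebraic multiplicities) are λ = -2 with multiplicity 4.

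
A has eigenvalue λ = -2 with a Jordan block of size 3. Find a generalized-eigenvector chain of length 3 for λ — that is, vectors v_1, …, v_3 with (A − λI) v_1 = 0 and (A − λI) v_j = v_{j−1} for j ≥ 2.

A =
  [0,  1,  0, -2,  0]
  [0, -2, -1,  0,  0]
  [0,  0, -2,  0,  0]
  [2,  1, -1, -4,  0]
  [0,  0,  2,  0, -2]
A Jordan chain for λ = -2 of length 3:
v_1 = (1, 0, 0, 1, 0)ᵀ
v_2 = (0, -1, 0, -1, 2)ᵀ
v_3 = (0, 0, 1, 0, 0)ᵀ

Let N = A − (-2)·I. We want v_3 with N^3 v_3 = 0 but N^2 v_3 ≠ 0; then v_{j-1} := N · v_j for j = 3, …, 2.

Pick v_3 = (0, 0, 1, 0, 0)ᵀ.
Then v_2 = N · v_3 = (0, -1, 0, -1, 2)ᵀ.
Then v_1 = N · v_2 = (1, 0, 0, 1, 0)ᵀ.

Sanity check: (A − (-2)·I) v_1 = (0, 0, 0, 0, 0)ᵀ = 0. ✓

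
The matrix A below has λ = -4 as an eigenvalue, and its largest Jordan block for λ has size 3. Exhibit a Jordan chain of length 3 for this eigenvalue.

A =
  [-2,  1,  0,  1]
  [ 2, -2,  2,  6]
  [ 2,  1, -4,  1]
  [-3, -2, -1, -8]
A Jordan chain for λ = -4 of length 3:
v_1 = (3, -6, 3, 0)ᵀ
v_2 = (2, 2, 2, -3)ᵀ
v_3 = (1, 0, 0, 0)ᵀ

Let N = A − (-4)·I. We want v_3 with N^3 v_3 = 0 but N^2 v_3 ≠ 0; then v_{j-1} := N · v_j for j = 3, …, 2.

Pick v_3 = (1, 0, 0, 0)ᵀ.
Then v_2 = N · v_3 = (2, 2, 2, -3)ᵀ.
Then v_1 = N · v_2 = (3, -6, 3, 0)ᵀ.

Sanity check: (A − (-4)·I) v_1 = (0, 0, 0, 0)ᵀ = 0. ✓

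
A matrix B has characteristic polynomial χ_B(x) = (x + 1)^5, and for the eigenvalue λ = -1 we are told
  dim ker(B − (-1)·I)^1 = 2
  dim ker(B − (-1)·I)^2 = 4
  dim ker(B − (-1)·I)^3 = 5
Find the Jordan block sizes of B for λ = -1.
Block sizes for λ = -1: [3, 2]

From the dimensions of kernels of powers, the number of Jordan blocks of size at least j is d_j − d_{j−1} where d_j = dim ker(N^j) (with d_0 = 0). Computing the differences gives [2, 2, 1].
The number of blocks of size exactly k is (#blocks of size ≥ k) − (#blocks of size ≥ k + 1), so the partition is: 1 block(s) of size 2, 1 block(s) of size 3.
In nonincreasing order the block sizes are [3, 2].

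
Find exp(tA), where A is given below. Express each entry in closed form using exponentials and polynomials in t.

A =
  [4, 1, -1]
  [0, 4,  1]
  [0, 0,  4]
e^{tA} =
  [exp(4*t), t*exp(4*t), t^2*exp(4*t)/2 - t*exp(4*t)]
  [0, exp(4*t), t*exp(4*t)]
  [0, 0, exp(4*t)]

Strategy: write A = P · J · P⁻¹ where J is a Jordan canonical form, so e^{tA} = P · e^{tJ} · P⁻¹, and e^{tJ} can be computed block-by-block.

A has Jordan form
J =
  [4, 1, 0]
  [0, 4, 1]
  [0, 0, 4]
(up to reordering of blocks).

Per-block formulas:
  For a 3×3 Jordan block J_3(4): exp(t · J_3(4)) = e^(4t)·(I + t·N + (t^2/2)·N^2), where N is the 3×3 nilpotent shift.

After assembling e^{tJ} and conjugating by P, we get:

e^{tA} =
  [exp(4*t), t*exp(4*t), t^2*exp(4*t)/2 - t*exp(4*t)]
  [0, exp(4*t), t*exp(4*t)]
  [0, 0, exp(4*t)]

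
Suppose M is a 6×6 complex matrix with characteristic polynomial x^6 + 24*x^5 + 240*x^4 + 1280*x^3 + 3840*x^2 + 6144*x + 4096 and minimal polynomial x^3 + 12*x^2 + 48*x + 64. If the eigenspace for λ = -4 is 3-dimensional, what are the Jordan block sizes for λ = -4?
Block sizes for λ = -4: [3, 2, 1]

Step 1 — from the characteristic polynomial, algebraic multiplicity of λ = -4 is 6. From dim ker(M − (-4)·I) = 3, there are exactly 3 Jordan blocks for λ = -4.
Step 2 — from the minimal polynomial, the factor (x + 4)^3 tells us the largest block for λ = -4 has size 3.
Step 3 — with total size 6, 3 blocks, and largest block 3, the block sizes (in nonincreasing order) are [3, 2, 1].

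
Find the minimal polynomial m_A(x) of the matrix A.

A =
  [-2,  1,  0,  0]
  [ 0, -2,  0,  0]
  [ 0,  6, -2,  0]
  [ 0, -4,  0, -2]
x^2 + 4*x + 4

The characteristic polynomial is χ_A(x) = (x + 2)^4, so the eigenvalues are known. The minimal polynomial is
  m_A(x) = Π_λ (x − λ)^{k_λ}
where k_λ is the size of the *largest* Jordan block for λ (equivalently, the smallest k with (A − λI)^k v = 0 for every generalised eigenvector v of λ).

  λ = -2: largest Jordan block has size 2, contributing (x + 2)^2

So m_A(x) = (x + 2)^2 = x^2 + 4*x + 4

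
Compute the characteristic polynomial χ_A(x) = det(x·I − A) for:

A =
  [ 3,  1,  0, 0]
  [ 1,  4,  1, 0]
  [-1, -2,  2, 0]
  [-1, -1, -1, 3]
x^4 - 12*x^3 + 54*x^2 - 108*x + 81

Expanding det(x·I − A) (e.g. by cofactor expansion or by noting that A is similar to its Jordan form J, which has the same characteristic polynomial as A) gives
  χ_A(x) = x^4 - 12*x^3 + 54*x^2 - 108*x + 81
which factors as (x - 3)^4. The eigenvalues (with algebraic multiplicities) are λ = 3 with multiplicity 4.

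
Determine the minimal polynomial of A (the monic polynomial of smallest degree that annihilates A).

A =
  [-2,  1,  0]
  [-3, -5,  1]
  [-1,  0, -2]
x^3 + 9*x^2 + 27*x + 27

The characteristic polynomial is χ_A(x) = (x + 3)^3, so the eigenvalues are known. The minimal polynomial is
  m_A(x) = Π_λ (x − λ)^{k_λ}
where k_λ is the size of the *largest* Jordan block for λ (equivalently, the smallest k with (A − λI)^k v = 0 for every generalised eigenvector v of λ).

  λ = -3: largest Jordan block has size 3, contributing (x + 3)^3

So m_A(x) = (x + 3)^3 = x^3 + 9*x^2 + 27*x + 27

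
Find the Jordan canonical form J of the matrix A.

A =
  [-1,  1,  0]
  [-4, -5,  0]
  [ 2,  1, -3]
J_2(-3) ⊕ J_1(-3)

The characteristic polynomial is
  det(x·I − A) = x^3 + 9*x^2 + 27*x + 27 = (x + 3)^3

Eigenvalues and multiplicities (the geometric multiplicity of λ is n − rank(A − λI), which equals the number of Jordan blocks for λ):
  λ = -3: algebraic multiplicity = 3, geometric multiplicity = 2

Determining the block sizes for each eigenvalue:
  λ = -3: 2 blocks summing to 3 forces exactly one block of size 2 and the rest size 1 → block sizes [2, 1]

Assembling the blocks gives a Jordan form
J =
  [-3,  1,  0]
  [ 0, -3,  0]
  [ 0,  0, -3]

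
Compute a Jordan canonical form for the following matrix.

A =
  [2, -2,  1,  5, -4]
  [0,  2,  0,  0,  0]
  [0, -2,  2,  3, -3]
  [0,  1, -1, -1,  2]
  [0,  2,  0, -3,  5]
J_3(2) ⊕ J_2(2)

The characteristic polynomial is
  det(x·I − A) = x^5 - 10*x^4 + 40*x^3 - 80*x^2 + 80*x - 32 = (x - 2)^5

Eigenvalues and multiplicities (the geometric multiplicity of λ is n − rank(A − λI), which equals the number of Jordan blocks for λ):
  λ = 2: algebraic multiplicity = 5, geometric multiplicity = 2

Determining the block sizes for each eigenvalue:
  λ = 2: with am = 5 and gm = 2, the partition is not yet determined (e.g. several partitions of 5 into 2 parts exist). Let N = A − (2)·I. Computing rank(N^1) = 3, rank(N^2) = 1, rank(N^3) = 0; the number of blocks of size ≥ j is rank(N^{j−1}) − rank(N^j), giving [2, 2, 1]. So we have 1 block(s) of size 3, 1 block(s) of size 2 → block sizes [3, 2]

Assembling the blocks gives a Jordan form
J =
  [2, 1, 0, 0, 0]
  [0, 2, 1, 0, 0]
  [0, 0, 2, 0, 0]
  [0, 0, 0, 2, 1]
  [0, 0, 0, 0, 2]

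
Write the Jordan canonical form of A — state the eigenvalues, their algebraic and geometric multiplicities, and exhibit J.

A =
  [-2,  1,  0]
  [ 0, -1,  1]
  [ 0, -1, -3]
J_3(-2)

The characteristic polynomial is
  det(x·I − A) = x^3 + 6*x^2 + 12*x + 8 = (x + 2)^3

Eigenvalues and multiplicities (the geometric multiplicity of λ is n − rank(A − λI), which equals the number of Jordan blocks for λ):
  λ = -2: algebraic multiplicity = 3, geometric multiplicity = 1

Determining the block sizes for each eigenvalue:
  λ = -2: one block (gm = 1), so the single block has size am = 3 → block sizes [3]

Assembling the blocks gives a Jordan form
J =
  [-2,  1,  0]
  [ 0, -2,  1]
  [ 0,  0, -2]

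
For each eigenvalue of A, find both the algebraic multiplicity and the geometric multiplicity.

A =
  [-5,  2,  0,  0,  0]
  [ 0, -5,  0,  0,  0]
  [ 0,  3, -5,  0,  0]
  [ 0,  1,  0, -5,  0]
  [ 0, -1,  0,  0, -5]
λ = -5: alg = 5, geom = 4

Step 1 — factor the characteristic polynomial to read off the algebraic multiplicities:
  χ_A(x) = (x + 5)^5

Step 2 — compute geometric multiplicities via the rank-nullity identity g(λ) = n − rank(A − λI):
  rank(A − (-5)·I) = 1, so dim ker(A − (-5)·I) = n − 1 = 4

Summary:
  λ = -5: algebraic multiplicity = 5, geometric multiplicity = 4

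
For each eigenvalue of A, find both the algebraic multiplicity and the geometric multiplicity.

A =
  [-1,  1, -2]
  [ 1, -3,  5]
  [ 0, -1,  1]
λ = -1: alg = 3, geom = 1

Step 1 — factor the characteristic polynomial to read off the algebraic multiplicities:
  χ_A(x) = (x + 1)^3

Step 2 — compute geometric multiplicities via the rank-nullity identity g(λ) = n − rank(A − λI):
  rank(A − (-1)·I) = 2, so dim ker(A − (-1)·I) = n − 2 = 1

Summary:
  λ = -1: algebraic multiplicity = 3, geometric multiplicity = 1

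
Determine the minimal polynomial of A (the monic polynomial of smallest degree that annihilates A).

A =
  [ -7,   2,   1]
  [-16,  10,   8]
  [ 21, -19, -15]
x^3 + 12*x^2 + 48*x + 64

The characteristic polynomial is χ_A(x) = (x + 4)^3, so the eigenvalues are known. The minimal polynomial is
  m_A(x) = Π_λ (x − λ)^{k_λ}
where k_λ is the size of the *largest* Jordan block for λ (equivalently, the smallest k with (A − λI)^k v = 0 for every generalised eigenvector v of λ).

  λ = -4: largest Jordan block has size 3, contributing (x + 4)^3

So m_A(x) = (x + 4)^3 = x^3 + 12*x^2 + 48*x + 64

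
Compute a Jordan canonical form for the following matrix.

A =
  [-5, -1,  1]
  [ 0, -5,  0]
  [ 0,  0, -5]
J_2(-5) ⊕ J_1(-5)

The characteristic polynomial is
  det(x·I − A) = x^3 + 15*x^2 + 75*x + 125 = (x + 5)^3

Eigenvalues and multiplicities (the geometric multiplicity of λ is n − rank(A − λI), which equals the number of Jordan blocks for λ):
  λ = -5: algebraic multiplicity = 3, geometric multiplicity = 2

Determining the block sizes for each eigenvalue:
  λ = -5: 2 blocks summing to 3 forces exactly one block of size 2 and the rest size 1 → block sizes [2, 1]

Assembling the blocks gives a Jordan form
J =
  [-5,  1,  0]
  [ 0, -5,  0]
  [ 0,  0, -5]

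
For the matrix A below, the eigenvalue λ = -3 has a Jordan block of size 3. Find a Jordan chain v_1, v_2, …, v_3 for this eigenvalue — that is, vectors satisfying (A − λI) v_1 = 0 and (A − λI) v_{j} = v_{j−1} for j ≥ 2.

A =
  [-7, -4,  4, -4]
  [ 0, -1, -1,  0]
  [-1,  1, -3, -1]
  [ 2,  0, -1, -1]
A Jordan chain for λ = -3 of length 3:
v_1 = (4, 1, 2, -3)ᵀ
v_2 = (-4, 0, -1, 2)ᵀ
v_3 = (1, 0, 0, 0)ᵀ

Let N = A − (-3)·I. We want v_3 with N^3 v_3 = 0 but N^2 v_3 ≠ 0; then v_{j-1} := N · v_j for j = 3, …, 2.

Pick v_3 = (1, 0, 0, 0)ᵀ.
Then v_2 = N · v_3 = (-4, 0, -1, 2)ᵀ.
Then v_1 = N · v_2 = (4, 1, 2, -3)ᵀ.

Sanity check: (A − (-3)·I) v_1 = (0, 0, 0, 0)ᵀ = 0. ✓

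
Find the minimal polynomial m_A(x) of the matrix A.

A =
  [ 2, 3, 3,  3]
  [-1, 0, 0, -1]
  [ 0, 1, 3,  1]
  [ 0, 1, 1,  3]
x^3 - 6*x^2 + 12*x - 8

The characteristic polynomial is χ_A(x) = (x - 2)^4, so the eigenvalues are known. The minimal polynomial is
  m_A(x) = Π_λ (x − λ)^{k_λ}
where k_λ is the size of the *largest* Jordan block for λ (equivalently, the smallest k with (A − λI)^k v = 0 for every generalised eigenvector v of λ).

  λ = 2: largest Jordan block has size 3, contributing (x − 2)^3

So m_A(x) = (x - 2)^3 = x^3 - 6*x^2 + 12*x - 8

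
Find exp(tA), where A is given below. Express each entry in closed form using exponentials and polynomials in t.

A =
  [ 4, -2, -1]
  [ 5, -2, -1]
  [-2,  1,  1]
e^{tA} =
  [t^2*exp(t)/2 + 3*t*exp(t) + exp(t), -t^2*exp(t)/2 - 2*t*exp(t), -t^2*exp(t)/2 - t*exp(t)]
  [t^2*exp(t) + 5*t*exp(t), -t^2*exp(t) - 3*t*exp(t) + exp(t), -t^2*exp(t) - t*exp(t)]
  [-t^2*exp(t)/2 - 2*t*exp(t), t^2*exp(t)/2 + t*exp(t), t^2*exp(t)/2 + exp(t)]

Strategy: write A = P · J · P⁻¹ where J is a Jordan canonical form, so e^{tA} = P · e^{tJ} · P⁻¹, and e^{tJ} can be computed block-by-block.

A has Jordan form
J =
  [1, 1, 0]
  [0, 1, 1]
  [0, 0, 1]
(up to reordering of blocks).

Per-block formulas:
  For a 3×3 Jordan block J_3(1): exp(t · J_3(1)) = e^(1t)·(I + t·N + (t^2/2)·N^2), where N is the 3×3 nilpotent shift.

After assembling e^{tJ} and conjugating by P, we get:

e^{tA} =
  [t^2*exp(t)/2 + 3*t*exp(t) + exp(t), -t^2*exp(t)/2 - 2*t*exp(t), -t^2*exp(t)/2 - t*exp(t)]
  [t^2*exp(t) + 5*t*exp(t), -t^2*exp(t) - 3*t*exp(t) + exp(t), -t^2*exp(t) - t*exp(t)]
  [-t^2*exp(t)/2 - 2*t*exp(t), t^2*exp(t)/2 + t*exp(t), t^2*exp(t)/2 + exp(t)]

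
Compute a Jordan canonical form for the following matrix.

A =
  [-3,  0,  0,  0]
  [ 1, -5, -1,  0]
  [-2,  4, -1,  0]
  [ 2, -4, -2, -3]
J_2(-3) ⊕ J_1(-3) ⊕ J_1(-3)

The characteristic polynomial is
  det(x·I − A) = x^4 + 12*x^3 + 54*x^2 + 108*x + 81 = (x + 3)^4

Eigenvalues and multiplicities (the geometric multiplicity of λ is n − rank(A − λI), which equals the number of Jordan blocks for λ):
  λ = -3: algebraic multiplicity = 4, geometric multiplicity = 3

Determining the block sizes for each eigenvalue:
  λ = -3: 3 blocks summing to 4 forces exactly one block of size 2 and the rest size 1 → block sizes [2, 1, 1]

Assembling the blocks gives a Jordan form
J =
  [-3,  1,  0,  0]
  [ 0, -3,  0,  0]
  [ 0,  0, -3,  0]
  [ 0,  0,  0, -3]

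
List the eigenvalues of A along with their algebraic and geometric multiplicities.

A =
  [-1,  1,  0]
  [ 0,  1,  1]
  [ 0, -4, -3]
λ = -1: alg = 3, geom = 1

Step 1 — factor the characteristic polynomial to read off the algebraic multiplicities:
  χ_A(x) = (x + 1)^3

Step 2 — compute geometric multiplicities via the rank-nullity identity g(λ) = n − rank(A − λI):
  rank(A − (-1)·I) = 2, so dim ker(A − (-1)·I) = n − 2 = 1

Summary:
  λ = -1: algebraic multiplicity = 3, geometric multiplicity = 1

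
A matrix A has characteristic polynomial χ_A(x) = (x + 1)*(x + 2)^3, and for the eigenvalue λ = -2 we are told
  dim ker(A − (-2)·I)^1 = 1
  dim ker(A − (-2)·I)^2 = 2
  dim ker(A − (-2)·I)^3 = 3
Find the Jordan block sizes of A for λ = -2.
Block sizes for λ = -2: [3]

From the dimensions of kernels of powers, the number of Jordan blocks of size at least j is d_j − d_{j−1} where d_j = dim ker(N^j) (with d_0 = 0). Computing the differences gives [1, 1, 1].
The number of blocks of size exactly k is (#blocks of size ≥ k) − (#blocks of size ≥ k + 1), so the partition is: 1 block(s) of size 3.
In nonincreasing order the block sizes are [3].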